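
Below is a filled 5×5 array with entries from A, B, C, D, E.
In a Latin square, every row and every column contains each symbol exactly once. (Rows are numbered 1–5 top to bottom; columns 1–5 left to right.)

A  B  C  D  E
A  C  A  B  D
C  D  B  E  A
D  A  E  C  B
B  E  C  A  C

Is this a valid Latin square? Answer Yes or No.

No

Row 2 contains A twice (at columns 1 and 3); row 5 is also not a permutation.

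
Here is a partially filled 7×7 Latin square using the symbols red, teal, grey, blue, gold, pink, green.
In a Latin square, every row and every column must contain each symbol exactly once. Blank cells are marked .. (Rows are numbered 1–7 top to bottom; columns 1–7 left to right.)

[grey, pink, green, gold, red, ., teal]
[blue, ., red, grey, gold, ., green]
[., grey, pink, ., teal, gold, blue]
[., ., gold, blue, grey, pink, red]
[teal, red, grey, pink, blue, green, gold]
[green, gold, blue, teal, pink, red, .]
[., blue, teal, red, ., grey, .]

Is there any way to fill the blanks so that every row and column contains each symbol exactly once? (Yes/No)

Row 4, column 1: row 4 together with column 1 already contain {red, teal, grey, blue, gold, pink, green} — every symbol — so nothing can go there. The grid has no valid completion.

No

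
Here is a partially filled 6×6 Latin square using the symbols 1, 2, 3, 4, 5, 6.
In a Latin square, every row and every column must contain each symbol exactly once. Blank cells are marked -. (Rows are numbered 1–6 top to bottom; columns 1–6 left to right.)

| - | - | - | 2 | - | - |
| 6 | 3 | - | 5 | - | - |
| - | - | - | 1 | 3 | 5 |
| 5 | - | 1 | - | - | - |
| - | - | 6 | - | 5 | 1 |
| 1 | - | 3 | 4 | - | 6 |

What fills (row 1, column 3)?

Row 5, column 4: row 5 has {1, 5, 6} and column 4 has {1, 2, 4, 5}, leaving only 3.
Row 4, column 4: row 4 has {1, 5} and column 4 has {1, 2, 3, 4, 5}, leaving only 6.
Row 6, column 5: row 6 has {1, 3, 4, 6} and column 5 has {3, 5}, leaving only 2.
Row 4, column 5: row 4 has {1, 5, 6} and column 5 has {2, 3, 5}, leaving only 4.
Row 2, column 5: row 2 has {3, 5, 6} and column 5 has {2, 3, 4, 5}, leaving only 1.
Row 1, column 5: row 1 has {2} and column 5 has {1, 2, 3, 4, 5}, leaving only 6.
Row 4, column 2: row 4 has {1, 4, 5, 6} and column 2 has {3}, leaving only 2.
Row 4, column 6: row 4 has {1, 2, 4, 5, 6} and column 6 has {1, 5, 6}, leaving only 3.
Row 1, column 6: row 1 has {2, 6} and column 6 has {1, 3, 5, 6}, leaving only 4.
Row 1 already has {2, 4, 6} and column 3 already has {1, 3, 6}, so row 1, column 3 must be 5.

5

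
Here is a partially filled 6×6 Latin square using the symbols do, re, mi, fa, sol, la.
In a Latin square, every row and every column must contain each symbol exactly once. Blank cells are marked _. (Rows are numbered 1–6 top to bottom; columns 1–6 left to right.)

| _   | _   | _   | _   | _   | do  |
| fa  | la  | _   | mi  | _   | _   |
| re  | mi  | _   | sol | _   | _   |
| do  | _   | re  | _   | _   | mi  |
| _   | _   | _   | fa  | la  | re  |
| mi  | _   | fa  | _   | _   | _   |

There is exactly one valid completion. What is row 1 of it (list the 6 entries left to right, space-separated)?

Row 2, column 6: row 2 has {mi, fa, la} and column 6 has {do, re, mi}, leaving only sol.
Row 2, column 3: row 2 has {mi, fa, sol, la} and column 3 has {re, fa}, leaving only do.
Row 2, column 5: row 2 has {do, mi, fa, sol, la} and column 5 has {la}, leaving only re.
Row 3, column 3: row 3 has {re, mi, sol} and column 3 has {do, re, fa}, leaving only la.
Row 3, column 6: row 3 has {re, mi, sol, la} and column 6 has {do, re, mi, sol}, leaving only fa.
Row 3, column 5: row 3 has {re, mi, fa, sol, la} and column 5 has {re, la}, leaving only do.
Row 4, column 4: row 4 has {do, re, mi} and column 4 has {mi, fa, sol}, leaving only la.
Row 1, column 4: row 1 has {do} and column 4 has {mi, fa, sol, la}, leaving only re.
Row 5, column 1: row 5 has {re, fa, la} and column 1 has {do, re, mi, fa}, leaving only sol.
Row 1, column 1: row 1 has {do, re} and column 1 has {do, re, mi, fa, sol}, leaving only la.
Row 5, column 2: row 5 has {re, fa, sol, la} and column 2 has {mi, la}, leaving only do.
Row 5, column 3: row 5 has {do, re, fa, sol, la} and column 3 has {do, re, fa, la}, leaving only mi.
Row 1, column 3: row 1 has {do, re, la} and column 3 has {do, re, mi, fa, la}, leaving only sol.
Row 1, column 2: row 1 has {do, re, sol, la} and column 2 has {do, mi, la}, leaving only fa.
Row 1, column 5: row 1 has {do, re, fa, sol, la} and column 5 has {do, re, la}, leaving only mi.
So row 1 reads: la fa sol re mi do.

la fa sol re mi do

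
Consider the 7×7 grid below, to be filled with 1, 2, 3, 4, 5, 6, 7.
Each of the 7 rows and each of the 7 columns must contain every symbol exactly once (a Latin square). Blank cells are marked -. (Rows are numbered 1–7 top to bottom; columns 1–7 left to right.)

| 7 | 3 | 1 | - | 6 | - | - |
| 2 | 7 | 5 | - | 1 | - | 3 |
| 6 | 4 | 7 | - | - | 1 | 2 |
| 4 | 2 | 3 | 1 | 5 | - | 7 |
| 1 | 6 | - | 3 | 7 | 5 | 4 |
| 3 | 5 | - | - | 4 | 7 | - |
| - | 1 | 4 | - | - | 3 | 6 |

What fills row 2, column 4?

6

Row 1, column 7: row 1 has {1, 3, 6, 7} and column 7 has {2, 3, 4, 6, 7}, leaving only 5.
Row 3, column 4: row 3 has {1, 2, 4, 6, 7} and column 4 has {1, 3}, leaving only 5.
Row 3, column 5: row 3 has {1, 2, 4, 5, 6, 7} and column 5 has {1, 4, 5, 6, 7}, leaving only 3.
Row 4, column 6: row 4 has {1, 2, 3, 4, 5, 7} and column 6 has {1, 3, 5, 7}, leaving only 6.
Row 2, column 6: row 2 has {1, 2, 3, 5, 7} and column 6 has {1, 3, 5, 6, 7}, leaving only 4.
Row 2 already has {1, 2, 3, 4, 5, 7} and column 4 already has {1, 3, 5}, so row 2, column 4 must be 6.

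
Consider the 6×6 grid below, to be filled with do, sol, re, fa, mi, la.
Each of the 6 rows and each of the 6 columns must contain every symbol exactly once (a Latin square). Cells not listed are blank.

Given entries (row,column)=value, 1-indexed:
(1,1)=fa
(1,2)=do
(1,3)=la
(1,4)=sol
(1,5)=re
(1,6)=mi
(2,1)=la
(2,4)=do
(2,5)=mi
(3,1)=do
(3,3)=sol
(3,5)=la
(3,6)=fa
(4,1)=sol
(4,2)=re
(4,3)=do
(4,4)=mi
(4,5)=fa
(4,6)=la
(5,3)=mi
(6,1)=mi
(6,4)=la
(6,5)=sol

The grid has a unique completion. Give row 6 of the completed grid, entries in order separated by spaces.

Row 6, column 2: row 6 has {sol, mi, la} and column 2 has {do, re}, leaving only fa.
Row 6, column 3: row 6 has {sol, fa, mi, la} and column 3 has {do, sol, mi, la}, leaving only re.
Row 6, column 6: row 6 has {sol, re, fa, mi, la} and column 6 has {fa, mi, la}, leaving only do.
So row 6 reads: mi fa re la sol do.

mi fa re la sol do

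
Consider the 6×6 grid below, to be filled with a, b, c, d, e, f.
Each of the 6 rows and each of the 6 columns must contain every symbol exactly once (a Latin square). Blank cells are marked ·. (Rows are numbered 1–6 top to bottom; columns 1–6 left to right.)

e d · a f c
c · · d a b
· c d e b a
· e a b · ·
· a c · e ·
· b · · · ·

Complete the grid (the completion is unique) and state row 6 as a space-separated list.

a b f c d e

Row 1, column 3: row 1 has {a, c, d, e, f} and column 3 has {a, c, d}, leaving only b.
Row 2, column 2: row 2 has {a, b, c, d} and column 2 has {a, b, c, d, e}, leaving only f.
Row 2, column 3: row 2 has {a, b, c, d, f} and column 3 has {a, b, c, d}, leaving only e.
Row 6, column 3: row 6 has {b} and column 3 has {a, b, c, d, e}, leaving only f.
Row 6, column 4: row 6 has {b, f} and column 4 has {a, b, d, e}, leaving only c.
Row 6, column 5: row 6 has {b, c, f} and column 5 has {a, b, e, f}, leaving only d.
Row 6, column 1: row 6 has {b, c, d, f} and column 1 has {c, e}, leaving only a.
Row 6, column 6: row 6 has {a, b, c, d, f} and column 6 has {a, b, c}, leaving only e.
So row 6 reads: a b f c d e.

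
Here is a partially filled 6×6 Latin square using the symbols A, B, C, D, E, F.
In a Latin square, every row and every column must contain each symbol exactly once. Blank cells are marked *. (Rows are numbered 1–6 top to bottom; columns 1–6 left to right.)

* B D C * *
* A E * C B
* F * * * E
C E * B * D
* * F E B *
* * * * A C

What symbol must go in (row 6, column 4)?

Row 3, column 5: row 3 has {E, F} and column 5 has {A, B, C}, leaving only D.
Row 3, column 4: row 3 has {D, E, F} and column 4 has {B, C, E}, leaving only A.
Row 3, column 1: row 3 has {A, D, E, F} and column 1 has {C}, leaving only B.
Row 3, column 3: row 3 has {A, B, D, E, F} and column 3 has {D, E, F}, leaving only C.
Row 4, column 3: row 4 has {B, C, D, E} and column 3 has {C, D, E, F}, leaving only A.
Row 4, column 5: row 4 has {A, B, C, D, E} and column 5 has {A, B, C, D}, leaving only F.
Row 1, column 5: row 1 has {B, C, D} and column 5 has {A, B, C, D, F}, leaving only E.
Row 5, column 6: row 5 has {B, E, F} and column 6 has {B, C, D, E}, leaving only A.
Row 1, column 6: row 1 has {B, C, D, E} and column 6 has {A, B, C, D, E}, leaving only F.
Row 1, column 1: row 1 has {B, C, D, E, F} and column 1 has {B, C}, leaving only A.
Row 5, column 1: row 5 has {A, B, E, F} and column 1 has {A, B, C}, leaving only D.
Row 2, column 1: row 2 has {A, B, C, E} and column 1 has {A, B, C, D}, leaving only F.
Row 2, column 4: row 2 has {A, B, C, E, F} and column 4 has {A, B, C, E}, leaving only D.
Row 6 already has {A, C} and column 4 already has {A, B, C, D, E}, so row 6, column 4 must be F.

F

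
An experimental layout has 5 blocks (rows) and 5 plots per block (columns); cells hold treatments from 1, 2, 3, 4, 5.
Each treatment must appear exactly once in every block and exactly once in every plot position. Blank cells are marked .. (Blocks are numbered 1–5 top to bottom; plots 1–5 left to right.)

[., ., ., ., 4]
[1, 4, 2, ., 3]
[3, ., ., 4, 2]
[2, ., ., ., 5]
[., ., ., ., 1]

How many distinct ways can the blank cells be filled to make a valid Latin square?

3

Block 1, plot 1: eliminating its block and plot leaves {5}.
Block 1, plot 2: eliminating its block and plot leaves {1, 2, 3, 5}.
Block 1, plot 3: eliminating its block and plot leaves {1, 3, 5}.
Block 1, plot 4: eliminating its block and plot leaves {1, 2, 3, 5}.
Block 2, plot 4: eliminating its block and plot leaves {5}.
Block 3, plot 2: eliminating its block and plot leaves {1, 5}.
Block 3, plot 3: eliminating its block and plot leaves {1, 5}.
Block 4, plot 2: eliminating its block and plot leaves {1, 3}.
Block 4, plot 3: eliminating its block and plot leaves {1, 3, 4}.
Block 4, plot 4: eliminating its block and plot leaves {1, 3}.
Block 5, plot 1: eliminating its block and plot leaves {4, 5}.
Block 5, plot 2: eliminating its block and plot leaves {2, 3, 5}.
Block 5, plot 3: eliminating its block and plot leaves {3, 4, 5}.
Block 5, plot 4: eliminating its block and plot leaves {2, 3, 5}.
Enumerating the assignments across these blanks that avoid any block or plot repeat gives 3 completions.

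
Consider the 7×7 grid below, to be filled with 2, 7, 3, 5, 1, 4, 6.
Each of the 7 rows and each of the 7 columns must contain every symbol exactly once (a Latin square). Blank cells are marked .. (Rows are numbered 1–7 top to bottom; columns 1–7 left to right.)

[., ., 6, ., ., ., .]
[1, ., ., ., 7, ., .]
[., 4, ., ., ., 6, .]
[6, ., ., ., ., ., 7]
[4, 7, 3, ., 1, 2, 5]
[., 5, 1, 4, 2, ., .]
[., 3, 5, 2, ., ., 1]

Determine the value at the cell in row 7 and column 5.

6

Row 5, column 4: row 5 has {2, 7, 3, 5, 1, 4} and column 4 has {2, 4}, leaving only 6.
Row 7, column 1: row 7 has {2, 3, 5, 1} and column 1 has {1, 4, 6}, leaving only 7.
Row 6, column 1: row 6 has {2, 5, 1, 4} and column 1 has {7, 1, 4, 6}, leaving only 3.
Row 6, column 6: row 6 has {2, 3, 5, 1, 4} and column 6 has {2, 6}, leaving only 7.
Row 6, column 7: row 6 has {2, 7, 3, 5, 1, 4} and column 7 has {7, 5, 1}, leaving only 6.
Row 7, column 6: row 7 has {2, 7, 3, 5, 1} and column 6 has {2, 7, 6}, leaving only 4.
Row 7 already has {2, 7, 3, 5, 1, 4} and column 5 already has {2, 7, 1}, so row 7, column 5 must be 6.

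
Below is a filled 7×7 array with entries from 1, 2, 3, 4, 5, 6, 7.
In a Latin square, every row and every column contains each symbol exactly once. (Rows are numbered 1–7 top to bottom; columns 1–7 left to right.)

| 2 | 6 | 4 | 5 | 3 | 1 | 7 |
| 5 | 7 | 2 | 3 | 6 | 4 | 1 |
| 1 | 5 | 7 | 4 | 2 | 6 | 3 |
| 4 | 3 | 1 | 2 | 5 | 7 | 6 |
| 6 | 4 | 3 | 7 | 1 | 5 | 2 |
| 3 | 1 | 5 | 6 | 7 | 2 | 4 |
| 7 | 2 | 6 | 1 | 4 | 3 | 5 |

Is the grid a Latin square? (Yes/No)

Each row is a permutation of the 7 symbols, and so is each column.

Yes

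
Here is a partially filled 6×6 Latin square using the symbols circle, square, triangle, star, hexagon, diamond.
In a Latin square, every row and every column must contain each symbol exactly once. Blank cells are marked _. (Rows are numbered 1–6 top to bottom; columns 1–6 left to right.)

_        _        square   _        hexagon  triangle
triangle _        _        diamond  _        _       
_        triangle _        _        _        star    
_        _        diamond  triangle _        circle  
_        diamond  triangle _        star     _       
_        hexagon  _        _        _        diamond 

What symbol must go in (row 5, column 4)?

hexagon

Row 4, column 5: row 4 has {circle, triangle, diamond} and column 5 has {star, hexagon}, leaving only square.
Row 2, column 5: row 2 has {triangle, diamond} and column 5 has {square, star, hexagon}, leaving only circle.
Row 3, column 5: row 3 has {triangle, star} and column 5 has {circle, square, star, hexagon}, leaving only diamond.
Row 4, column 2: row 4 has {circle, square, triangle, diamond} and column 2 has {triangle, hexagon, diamond}, leaving only star.
Row 1, column 2: row 1 has {square, triangle, hexagon} and column 2 has {triangle, star, hexagon, diamond}, leaving only circle.
Row 1, column 4: row 1 has {circle, square, triangle, hexagon} and column 4 has {triangle, diamond}, leaving only star.
Row 1, column 1: row 1 has {circle, square, triangle, star, hexagon} and column 1 has {triangle}, leaving only diamond.
Row 2, column 2: row 2 has {circle, triangle, diamond} and column 2 has {circle, triangle, star, hexagon, diamond}, leaving only square.
Row 2, column 6: row 2 has {circle, square, triangle, diamond} and column 6 has {circle, triangle, star, diamond}, leaving only hexagon.
Row 2, column 3: row 2 has {circle, square, triangle, hexagon, diamond} and column 3 has {square, triangle, diamond}, leaving only star.
Row 4, column 1: row 4 has {circle, square, triangle, star, diamond} and column 1 has {triangle, diamond}, leaving only hexagon.
Row 5, column 6: row 5 has {triangle, star, diamond} and column 6 has {circle, triangle, star, hexagon, diamond}, leaving only square.
Row 5, column 1: row 5 has {square, triangle, star, diamond} and column 1 has {triangle, hexagon, diamond}, leaving only circle.
Row 5 already has {circle, square, triangle, star, diamond} and column 4 already has {triangle, star, diamond}, so row 5, column 4 must be hexagon.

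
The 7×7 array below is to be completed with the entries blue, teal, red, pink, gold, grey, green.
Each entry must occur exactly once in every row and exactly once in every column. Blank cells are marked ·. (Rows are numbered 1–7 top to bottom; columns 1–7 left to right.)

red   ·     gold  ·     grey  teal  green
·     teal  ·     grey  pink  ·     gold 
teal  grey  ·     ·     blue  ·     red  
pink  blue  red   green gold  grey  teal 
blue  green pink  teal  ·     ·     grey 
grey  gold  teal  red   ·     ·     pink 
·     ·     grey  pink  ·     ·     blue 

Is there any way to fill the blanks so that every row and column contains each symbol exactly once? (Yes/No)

No row or column among the givens repeats a symbol, and propagating forced cells runs into no contradiction.
One valid completion exists (for instance, red pink gold blue grey teal green / green teal blue grey pink red gold / teal grey green gold blue pink red / pink blue red green gold grey teal / blue green pink teal red gold grey / grey gold teal red green blue pink / gold red grey pink teal green blue).

Yes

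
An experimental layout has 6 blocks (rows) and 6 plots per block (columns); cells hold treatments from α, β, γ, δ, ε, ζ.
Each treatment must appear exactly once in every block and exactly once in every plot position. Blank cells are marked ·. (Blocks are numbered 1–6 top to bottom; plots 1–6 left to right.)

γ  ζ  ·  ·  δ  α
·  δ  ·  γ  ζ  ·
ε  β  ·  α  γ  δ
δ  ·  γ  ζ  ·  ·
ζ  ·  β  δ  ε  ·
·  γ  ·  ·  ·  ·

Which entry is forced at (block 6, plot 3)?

δ

Block 1, plot 3: block 1 has {α, γ, δ, ζ} and plot 3 has {β, γ}, leaving only ε.
Block 1, plot 4: block 1 has {α, γ, δ, ε, ζ} and plot 4 has {α, γ, δ, ζ}, leaving only β.
Block 2, plot 3: block 2 has {γ, δ, ζ} and plot 3 has {β, γ, ε}, leaving only α.
Block 2, plot 1: block 2 has {α, γ, δ, ζ} and plot 1 has {γ, δ, ε, ζ}, leaving only β.
Block 2, plot 6: block 2 has {α, β, γ, δ, ζ} and plot 6 has {α, δ}, leaving only ε.
Block 3, plot 3: block 3 has {α, β, γ, δ, ε} and plot 3 has {α, β, γ, ε}, leaving only ζ.
Block 6 already has {γ} and plot 3 already has {α, β, γ, ε, ζ}, so block 6, plot 3 must be δ.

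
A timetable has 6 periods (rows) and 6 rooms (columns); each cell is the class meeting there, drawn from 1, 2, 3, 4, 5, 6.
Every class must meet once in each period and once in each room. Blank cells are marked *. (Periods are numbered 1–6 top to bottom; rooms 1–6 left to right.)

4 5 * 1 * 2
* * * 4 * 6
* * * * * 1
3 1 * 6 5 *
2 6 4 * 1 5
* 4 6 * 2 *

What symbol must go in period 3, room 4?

Period 1, room 3: period 1 has {1, 2, 4, 5} and room 3 has {4, 6}, leaving only 3.
Period 1, room 5: period 1 has {1, 2, 3, 4, 5} and room 5 has {1, 2, 5}, leaving only 6.
Period 2, room 5: period 2 has {4, 6} and room 5 has {1, 2, 5, 6}, leaving only 3.
Period 2, room 2: period 2 has {3, 4, 6} and room 2 has {1, 4, 5, 6}, leaving only 2.
Period 3, room 2: period 3 has {1} and room 2 has {1, 2, 4, 5, 6}, leaving only 3.
Period 3, room 5: period 3 has {1, 3} and room 5 has {1, 2, 3, 5, 6}, leaving only 4.
Period 4, room 3: period 4 has {1, 3, 5, 6} and room 3 has {3, 4, 6}, leaving only 2.
Period 3, room 3: period 3 has {1, 3, 4} and room 3 has {2, 3, 4, 6}, leaving only 5.
Period 3 already has {1, 3, 4, 5} and room 4 already has {1, 4, 6}, so period 3, room 4 must be 2.

2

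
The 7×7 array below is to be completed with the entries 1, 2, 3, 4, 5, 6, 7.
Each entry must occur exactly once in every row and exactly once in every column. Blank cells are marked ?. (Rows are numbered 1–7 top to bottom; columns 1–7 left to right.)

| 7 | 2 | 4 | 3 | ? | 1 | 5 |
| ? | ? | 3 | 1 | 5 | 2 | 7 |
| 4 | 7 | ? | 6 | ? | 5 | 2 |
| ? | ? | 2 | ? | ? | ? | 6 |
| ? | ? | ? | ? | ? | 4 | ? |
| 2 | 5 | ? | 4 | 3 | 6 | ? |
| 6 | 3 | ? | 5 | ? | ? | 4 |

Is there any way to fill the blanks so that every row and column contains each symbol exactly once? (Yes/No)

No

Row 2, column 1: row 2 together with column 1 already contain {1, 2, 3, 4, 5, 6, 7} — every symbol — so nothing can go there. The grid has no valid completion.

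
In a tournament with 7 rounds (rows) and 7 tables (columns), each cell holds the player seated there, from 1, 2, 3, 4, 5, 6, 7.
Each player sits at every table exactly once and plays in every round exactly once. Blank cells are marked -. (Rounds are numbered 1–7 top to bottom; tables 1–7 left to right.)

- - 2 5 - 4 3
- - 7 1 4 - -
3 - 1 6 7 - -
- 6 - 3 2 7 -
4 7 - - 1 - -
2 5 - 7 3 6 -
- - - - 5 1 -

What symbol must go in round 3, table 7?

Round 1, table 2: round 1 has {2, 3, 4, 5} and table 2 has {5, 6, 7}, leaving only 1.
Round 1, table 5: round 1 has {1, 2, 3, 4, 5} and table 5 has {1, 2, 3, 4, 5, 7}, leaving only 6.
Round 1, table 1: round 1 has {1, 2, 3, 4, 5, 6} and table 1 has {2, 3, 4}, leaving only 7.
Round 5, table 4: round 5 has {1, 4, 7} and table 4 has {1, 3, 5, 6, 7}, leaving only 2.
Round 6, table 3: round 6 has {2, 3, 5, 6, 7} and table 3 has {1, 2, 7}, leaving only 4.
Round 4, table 3: round 4 has {2, 3, 6, 7} and table 3 has {1, 2, 4, 7}, leaving only 5.
Round 4, table 1: round 4 has {2, 3, 5, 6, 7} and table 1 has {2, 3, 4, 7}, leaving only 1.
Round 4, table 7: round 4 has {1, 2, 3, 5, 6, 7} and table 7 has {3}, leaving only 4.
Round 6, table 7: round 6 has {2, 3, 4, 5, 6, 7} and table 7 has {3, 4}, leaving only 1.
Round 7, table 1: round 7 has {1, 5} and table 1 has {1, 2, 3, 4, 7}, leaving only 6.
Round 2, table 1: round 2 has {1, 4, 7} and table 1 has {1, 2, 3, 4, 6, 7}, leaving only 5.
Round 7, table 3: round 7 has {1, 5, 6} and table 3 has {1, 2, 4, 5, 7}, leaving only 3.
Round 5, table 3: round 5 has {1, 2, 4, 7} and table 3 has {1, 2, 3, 4, 5, 7}, leaving only 6.
Round 5, table 7: round 5 has {1, 2, 4, 6, 7} and table 7 has {1, 3, 4}, leaving only 5.
Round 3 already has {1, 3, 6, 7} and table 7 already has {1, 3, 4, 5}, so round 3, table 7 must be 2.

2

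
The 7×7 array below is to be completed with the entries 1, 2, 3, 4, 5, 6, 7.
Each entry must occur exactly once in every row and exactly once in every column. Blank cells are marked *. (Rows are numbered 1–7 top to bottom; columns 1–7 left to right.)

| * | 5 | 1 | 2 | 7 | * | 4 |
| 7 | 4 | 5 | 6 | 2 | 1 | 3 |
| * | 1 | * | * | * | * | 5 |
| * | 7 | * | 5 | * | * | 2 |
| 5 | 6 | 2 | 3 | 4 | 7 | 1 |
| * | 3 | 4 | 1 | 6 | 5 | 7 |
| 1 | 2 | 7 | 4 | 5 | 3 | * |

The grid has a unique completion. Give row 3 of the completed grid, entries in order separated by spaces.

Row 3, column 4: row 3 has {1, 5} and column 4 has {1, 2, 3, 4, 5, 6}, leaving only 7.
Row 3, column 5: row 3 has {1, 5, 7} and column 5 has {2, 4, 5, 6, 7}, leaving only 3.
Row 3, column 3: row 3 has {1, 3, 5, 7} and column 3 has {1, 2, 4, 5, 7}, leaving only 6.
Row 1, column 6: row 1 has {1, 2, 4, 5, 7} and column 6 has {1, 3, 5, 7}, leaving only 6.
Row 1, column 1: row 1 has {1, 2, 4, 5, 6, 7} and column 1 has {1, 5, 7}, leaving only 3.
Row 4, column 3: row 4 has {2, 5, 7} and column 3 has {1, 2, 4, 5, 6, 7}, leaving only 3.
Row 4, column 5: row 4 has {2, 3, 5, 7} and column 5 has {2, 3, 4, 5, 6, 7}, leaving only 1.
Row 4, column 6: row 4 has {1, 2, 3, 5, 7} and column 6 has {1, 3, 5, 6, 7}, leaving only 4.
Row 3, column 6: row 3 has {1, 3, 5, 6, 7} and column 6 has {1, 3, 4, 5, 6, 7}, leaving only 2.
Row 3, column 1: row 3 has {1, 2, 3, 5, 6, 7} and column 1 has {1, 3, 5, 7}, leaving only 4.
So row 3 reads: 4 1 6 7 3 2 5.

4 1 6 7 3 2 5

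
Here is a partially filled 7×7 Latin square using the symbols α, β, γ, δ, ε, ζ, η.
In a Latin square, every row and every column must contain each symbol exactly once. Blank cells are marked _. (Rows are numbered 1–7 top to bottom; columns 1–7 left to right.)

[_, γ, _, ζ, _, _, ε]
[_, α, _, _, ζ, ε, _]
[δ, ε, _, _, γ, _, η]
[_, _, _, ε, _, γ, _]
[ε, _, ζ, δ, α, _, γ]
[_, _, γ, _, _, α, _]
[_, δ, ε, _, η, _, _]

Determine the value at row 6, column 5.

ε

Row 6, column 5 is narrowed to {β, δ, ε}.
If it were β, then row 4, column 5 would be left with no valid symbol.
If it were δ, then row 4, column 5 would be left with no valid symbol.
So row 6, column 5 must be ε.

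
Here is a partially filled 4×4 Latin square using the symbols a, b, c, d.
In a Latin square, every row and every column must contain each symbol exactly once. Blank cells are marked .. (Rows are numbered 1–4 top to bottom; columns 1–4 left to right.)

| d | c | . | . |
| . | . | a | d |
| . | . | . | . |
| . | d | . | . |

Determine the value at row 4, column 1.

Row 1, column 3: row 1 has {c, d} and column 3 has {a}, leaving only b.
Row 1, column 4: row 1 has {b, c, d} and column 4 has {d}, leaving only a.
Row 2, column 2: row 2 has {a, d} and column 2 has {c, d}, leaving only b.
Row 2, column 1: row 2 has {a, b, d} and column 1 has {d}, leaving only c.
Row 3, column 2: row 3 has {} and column 2 has {b, c, d}, leaving only a.
Row 3, column 1: row 3 has {a} and column 1 has {c, d}, leaving only b.
Row 4 already has {d} and column 1 already has {b, c, d}, so row 4, column 1 must be a.

a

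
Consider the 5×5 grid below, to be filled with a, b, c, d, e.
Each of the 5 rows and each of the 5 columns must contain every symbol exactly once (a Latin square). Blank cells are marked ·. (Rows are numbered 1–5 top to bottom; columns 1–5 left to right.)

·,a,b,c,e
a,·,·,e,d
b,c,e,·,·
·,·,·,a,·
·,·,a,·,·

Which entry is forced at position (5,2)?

d

Row 1, column 1: row 1 has {a, b, c, e} and column 1 has {a, b}, leaving only d.
Row 2, column 2: row 2 has {a, d, e} and column 2 has {a, c}, leaving only b.
Row 2, column 3: row 2 has {a, b, d, e} and column 3 has {a, b, e}, leaving only c.
Row 3, column 4: row 3 has {b, c, e} and column 4 has {a, c, e}, leaving only d.
Row 3, column 5: row 3 has {b, c, d, e} and column 5 has {d, e}, leaving only a.
Row 4, column 3: row 4 has {a} and column 3 has {a, b, c, e}, leaving only d.
Row 4, column 2: row 4 has {a, d} and column 2 has {a, b, c}, leaving only e.
Row 5 already has {a} and column 2 already has {a, b, c, e}, so row 5, column 2 must be d.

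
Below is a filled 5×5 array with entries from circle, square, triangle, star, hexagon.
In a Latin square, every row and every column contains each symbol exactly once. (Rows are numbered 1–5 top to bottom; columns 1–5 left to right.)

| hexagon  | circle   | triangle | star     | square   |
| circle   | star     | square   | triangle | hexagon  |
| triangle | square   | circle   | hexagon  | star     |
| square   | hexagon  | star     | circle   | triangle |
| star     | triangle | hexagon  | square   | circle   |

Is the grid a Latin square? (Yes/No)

Yes

Each row is a permutation of the 5 symbols, and so is each column.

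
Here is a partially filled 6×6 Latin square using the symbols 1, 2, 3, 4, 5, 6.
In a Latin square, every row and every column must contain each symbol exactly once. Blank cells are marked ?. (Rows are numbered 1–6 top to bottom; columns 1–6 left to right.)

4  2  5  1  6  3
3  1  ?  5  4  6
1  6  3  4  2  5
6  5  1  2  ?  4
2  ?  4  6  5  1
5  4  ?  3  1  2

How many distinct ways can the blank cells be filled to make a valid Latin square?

Row 2, column 3: eliminating its row and column leaves {2}.
Row 4, column 5: eliminating its row and column leaves {3}.
Row 5, column 2: eliminating its row and column leaves {3}.
Row 6, column 3: eliminating its row and column leaves {6}.
Only one assignment across all blanks avoids any row or column repeat, giving 1 completion.

1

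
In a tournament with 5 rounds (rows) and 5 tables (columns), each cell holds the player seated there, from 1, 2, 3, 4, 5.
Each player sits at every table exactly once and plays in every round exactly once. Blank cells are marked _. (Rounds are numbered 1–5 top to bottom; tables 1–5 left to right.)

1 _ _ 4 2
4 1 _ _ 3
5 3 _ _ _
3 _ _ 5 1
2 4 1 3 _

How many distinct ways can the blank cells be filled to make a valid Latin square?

Round 1, table 2: eliminating its round and table leaves {5}.
Round 1, table 3: eliminating its round and table leaves {3, 5}.
Round 2, table 3: eliminating its round and table leaves {2, 5}.
Round 2, table 4: eliminating its round and table leaves {2}.
Round 3, table 3: eliminating its round and table leaves {2, 4}.
Round 3, table 4: eliminating its round and table leaves {1, 2}.
Round 3, table 5: eliminating its round and table leaves {4}.
Round 4, table 2: eliminating its round and table leaves {2}.
Round 4, table 3: eliminating its round and table leaves {2, 4}.
Round 5, table 5: eliminating its round and table leaves {5}.
Only one assignment across all blanks avoids any round or table repeat, giving 1 completion.

1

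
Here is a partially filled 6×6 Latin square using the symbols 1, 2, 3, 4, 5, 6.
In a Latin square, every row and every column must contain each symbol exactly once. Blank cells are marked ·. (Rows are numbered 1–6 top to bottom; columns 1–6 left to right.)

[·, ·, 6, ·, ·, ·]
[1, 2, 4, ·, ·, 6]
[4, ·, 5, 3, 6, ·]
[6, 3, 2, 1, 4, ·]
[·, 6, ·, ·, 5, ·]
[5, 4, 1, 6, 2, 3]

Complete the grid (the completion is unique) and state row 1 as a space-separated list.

Row 2, column 4: row 2 has {1, 2, 4, 6} and column 4 has {1, 3, 6}, leaving only 5.
Row 2, column 5: row 2 has {1, 2, 4, 5, 6} and column 5 has {2, 4, 5, 6}, leaving only 3.
Row 1, column 5: row 1 has {6} and column 5 has {2, 3, 4, 5, 6}, leaving only 1.
Row 1, column 2: row 1 has {1, 6} and column 2 has {2, 3, 4, 6}, leaving only 5.
Row 3, column 2: row 3 has {3, 4, 5, 6} and column 2 has {2, 3, 4, 5, 6}, leaving only 1.
Row 3, column 6: row 3 has {1, 3, 4, 5, 6} and column 6 has {3, 6}, leaving only 2.
Row 1, column 6: row 1 has {1, 5, 6} and column 6 has {2, 3, 6}, leaving only 4.
Row 1, column 4: row 1 has {1, 4, 5, 6} and column 4 has {1, 3, 5, 6}, leaving only 2.
Row 1, column 1: row 1 has {1, 2, 4, 5, 6} and column 1 has {1, 4, 5, 6}, leaving only 3.
So row 1 reads: 3 5 6 2 1 4.

3 5 6 2 1 4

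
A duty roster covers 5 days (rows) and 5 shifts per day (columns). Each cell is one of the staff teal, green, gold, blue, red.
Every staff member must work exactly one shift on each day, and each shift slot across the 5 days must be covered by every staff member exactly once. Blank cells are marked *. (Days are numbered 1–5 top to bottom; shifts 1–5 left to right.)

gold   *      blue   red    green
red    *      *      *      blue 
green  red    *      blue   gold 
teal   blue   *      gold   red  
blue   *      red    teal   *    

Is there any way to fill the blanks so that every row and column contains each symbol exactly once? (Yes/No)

Day 5, shift 5: day 5 together with shift 5 already contain {teal, green, gold, blue, red} — every symbol — so nothing can go there. The grid has no valid completion.

No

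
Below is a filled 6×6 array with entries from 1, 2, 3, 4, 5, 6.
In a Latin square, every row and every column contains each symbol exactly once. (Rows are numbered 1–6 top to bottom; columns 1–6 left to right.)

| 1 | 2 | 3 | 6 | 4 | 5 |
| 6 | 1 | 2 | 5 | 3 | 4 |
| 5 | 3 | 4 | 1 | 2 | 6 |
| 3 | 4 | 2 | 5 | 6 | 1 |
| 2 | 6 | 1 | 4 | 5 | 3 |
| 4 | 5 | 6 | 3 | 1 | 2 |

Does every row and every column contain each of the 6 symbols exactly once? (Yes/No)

No

Every row is a permutation, but column 4 contains 5 twice (at rows 2 and 4).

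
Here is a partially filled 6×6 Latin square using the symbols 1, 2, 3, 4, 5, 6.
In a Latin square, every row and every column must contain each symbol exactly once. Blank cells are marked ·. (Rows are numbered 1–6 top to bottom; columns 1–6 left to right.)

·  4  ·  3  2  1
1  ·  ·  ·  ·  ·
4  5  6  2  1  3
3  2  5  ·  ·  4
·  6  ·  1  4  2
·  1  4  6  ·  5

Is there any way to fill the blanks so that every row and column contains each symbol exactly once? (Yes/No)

Row 1, column 3: row 1 together with column 3 already contain {1, 2, 3, 4, 5, 6} — every symbol — so nothing can go there. The grid has no valid completion.

No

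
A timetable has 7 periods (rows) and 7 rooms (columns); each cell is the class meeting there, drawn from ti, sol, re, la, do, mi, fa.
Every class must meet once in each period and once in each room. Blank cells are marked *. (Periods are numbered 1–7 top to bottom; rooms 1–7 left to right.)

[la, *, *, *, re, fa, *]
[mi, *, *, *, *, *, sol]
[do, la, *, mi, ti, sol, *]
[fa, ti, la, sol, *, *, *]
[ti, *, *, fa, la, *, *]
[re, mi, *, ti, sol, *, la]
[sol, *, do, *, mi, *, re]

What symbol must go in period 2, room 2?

Period 1, room 4: period 1 has {re, la, fa} and room 4 has {ti, sol, mi, fa}, leaving only do.
Period 1, room 2: period 1 has {re, la, do, fa} and room 2 has {ti, la, mi}, leaving only sol.
Period 3, room 7: period 3 has {ti, sol, la, do, mi} and room 7 has {sol, re, la}, leaving only fa.
Period 3, room 3: period 3 has {ti, sol, la, do, mi, fa} and room 3 has {la, do}, leaving only re.
Period 4, room 5: period 4 has {ti, sol, la, fa} and room 5 has {ti, sol, re, la, mi}, leaving only do.
Period 2, room 5: period 2 has {sol, mi} and room 5 has {ti, sol, re, la, do, mi}, leaving only fa.
Period 2, room 3: period 2 has {sol, mi, fa} and room 3 has {re, la, do}, leaving only ti.
Period 1, room 3: period 1 has {sol, re, la, do, fa} and room 3 has {ti, re, la, do}, leaving only mi.
Period 1, room 7: period 1 has {sol, re, la, do, mi, fa} and room 7 has {sol, re, la, fa}, leaving only ti.
Period 4, room 7: period 4 has {ti, sol, la, do, fa} and room 7 has {ti, sol, re, la, fa}, leaving only mi.
Period 4, room 6: period 4 has {ti, sol, la, do, mi, fa} and room 6 has {sol, fa}, leaving only re.
Period 5, room 3: period 5 has {ti, la, fa} and room 3 has {ti, re, la, do, mi}, leaving only sol.
Period 5, room 7: period 5 has {ti, sol, la, fa} and room 7 has {ti, sol, re, la, mi, fa}, leaving only do.
Period 5, room 2: period 5 has {ti, sol, la, do, fa} and room 2 has {ti, sol, la, mi}, leaving only re.
Period 2 already has {ti, sol, mi, fa} and room 2 already has {ti, sol, re, la, mi}, so period 2, room 2 must be do.

do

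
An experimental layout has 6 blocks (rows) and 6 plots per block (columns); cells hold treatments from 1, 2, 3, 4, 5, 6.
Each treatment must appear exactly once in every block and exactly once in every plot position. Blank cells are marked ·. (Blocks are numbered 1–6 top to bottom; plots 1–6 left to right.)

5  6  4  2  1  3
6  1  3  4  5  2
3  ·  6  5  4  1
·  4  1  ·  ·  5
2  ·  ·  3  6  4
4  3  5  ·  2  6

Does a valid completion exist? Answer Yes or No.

Block 4, plot 1: block 4 together with plot 1 already contain {1, 2, 3, 4, 5, 6} — every symbol — so nothing can go there. The grid has no valid completion.

No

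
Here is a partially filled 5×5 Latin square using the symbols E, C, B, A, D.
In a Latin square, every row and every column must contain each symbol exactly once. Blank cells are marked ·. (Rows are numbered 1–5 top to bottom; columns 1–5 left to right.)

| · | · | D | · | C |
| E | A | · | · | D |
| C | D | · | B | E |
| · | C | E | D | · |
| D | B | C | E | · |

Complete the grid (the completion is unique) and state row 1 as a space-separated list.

Row 1, column 2: row 1 has {C, D} and column 2 has {C, B, A, D}, leaving only E.
Row 1, column 4: row 1 has {E, C, D} and column 4 has {E, B, D}, leaving only A.
Row 1, column 1: row 1 has {E, C, A, D} and column 1 has {E, C, D}, leaving only B.
So row 1 reads: B E D A C.

B E D A C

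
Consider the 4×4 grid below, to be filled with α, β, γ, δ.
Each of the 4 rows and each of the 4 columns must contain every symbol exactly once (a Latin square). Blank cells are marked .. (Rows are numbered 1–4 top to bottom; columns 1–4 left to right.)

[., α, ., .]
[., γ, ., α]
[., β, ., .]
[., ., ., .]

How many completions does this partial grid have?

Row 1, column 1: eliminating its row and column leaves {β, γ, δ}.
Row 1, column 3: eliminating its row and column leaves {β, γ, δ}.
Row 1, column 4: eliminating its row and column leaves {β, γ, δ}.
Row 2, column 1: eliminating its row and column leaves {β, δ}.
Row 2, column 3: eliminating its row and column leaves {β, δ}.
Row 3, column 1: eliminating its row and column leaves {α, γ, δ}.
Row 3, column 3: eliminating its row and column leaves {α, γ, δ}.
Row 3, column 4: eliminating its row and column leaves {γ, δ}.
Row 4, column 1: eliminating its row and column leaves {α, β, γ, δ}.
Row 4, column 2: eliminating its row and column leaves {δ}.
Row 4, column 3: eliminating its row and column leaves {α, β, γ, δ}.
Row 4, column 4: eliminating its row and column leaves {β, γ, δ}.
Enumerating the assignments across these blanks that avoid any row or column repeat gives 8 completions.

8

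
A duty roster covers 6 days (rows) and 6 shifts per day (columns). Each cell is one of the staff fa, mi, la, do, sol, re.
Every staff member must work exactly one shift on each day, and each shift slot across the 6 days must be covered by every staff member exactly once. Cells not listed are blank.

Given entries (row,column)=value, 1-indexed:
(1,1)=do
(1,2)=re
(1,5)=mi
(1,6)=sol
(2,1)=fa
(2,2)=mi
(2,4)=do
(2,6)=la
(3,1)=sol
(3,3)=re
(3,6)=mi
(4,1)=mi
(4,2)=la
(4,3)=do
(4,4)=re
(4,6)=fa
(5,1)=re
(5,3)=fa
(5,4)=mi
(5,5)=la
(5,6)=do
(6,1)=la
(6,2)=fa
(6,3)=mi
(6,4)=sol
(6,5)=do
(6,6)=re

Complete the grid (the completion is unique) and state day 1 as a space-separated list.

Day 1, shift 3: day 1 has {mi, do, sol, re} and shift 3 has {fa, mi, do, re}, leaving only la.
Day 1, shift 4: day 1 has {mi, la, do, sol, re} and shift 4 has {mi, do, sol, re}, leaving only fa.
So day 1 reads: do re la fa mi sol.

do re la fa mi sol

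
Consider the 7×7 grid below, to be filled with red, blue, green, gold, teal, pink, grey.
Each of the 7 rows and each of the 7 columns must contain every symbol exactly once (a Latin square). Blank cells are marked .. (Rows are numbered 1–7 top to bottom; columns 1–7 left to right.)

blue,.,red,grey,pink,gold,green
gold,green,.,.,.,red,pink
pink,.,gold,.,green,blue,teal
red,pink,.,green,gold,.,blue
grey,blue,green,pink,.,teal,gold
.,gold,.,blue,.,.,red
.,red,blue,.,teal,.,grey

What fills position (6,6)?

Row 1, column 2: row 1 has {red, blue, green, gold, pink, grey} and column 2 has {red, blue, green, gold, pink}, leaving only teal.
Row 2, column 4: row 2 has {red, green, gold, pink} and column 4 has {blue, green, pink, grey}, leaving only teal.
Row 2, column 3: row 2 has {red, green, gold, teal, pink} and column 3 has {red, blue, green, gold}, leaving only grey.
Row 2, column 5: row 2 has {red, green, gold, teal, pink, grey} and column 5 has {green, gold, teal, pink}, leaving only blue.
Row 3, column 2: row 3 has {blue, green, gold, teal, pink} and column 2 has {red, blue, green, gold, teal, pink}, leaving only grey.
Row 3, column 4: row 3 has {blue, green, gold, teal, pink, grey} and column 4 has {blue, green, teal, pink, grey}, leaving only red.
Row 4, column 3: row 4 has {red, blue, green, gold, pink} and column 3 has {red, blue, green, gold, grey}, leaving only teal.
Row 4, column 6: row 4 has {red, blue, green, gold, teal, pink} and column 6 has {red, blue, gold, teal}, leaving only grey.
Row 5, column 5: row 5 has {blue, green, gold, teal, pink, grey} and column 5 has {blue, green, gold, teal, pink}, leaving only red.
Row 6, column 3: row 6 has {red, blue, gold} and column 3 has {red, blue, green, gold, teal, grey}, leaving only pink.
Row 6 already has {red, blue, gold, pink} and column 6 already has {red, blue, gold, teal, grey}, so row 6, column 6 must be green.

green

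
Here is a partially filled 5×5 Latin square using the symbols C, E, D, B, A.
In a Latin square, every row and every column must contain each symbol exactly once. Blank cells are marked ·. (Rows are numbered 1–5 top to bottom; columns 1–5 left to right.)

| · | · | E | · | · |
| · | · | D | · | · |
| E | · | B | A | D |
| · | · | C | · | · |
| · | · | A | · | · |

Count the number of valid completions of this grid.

56

Row 1, column 1: eliminating its row and column leaves {C, D, B, A}.
Row 1, column 2: eliminating its row and column leaves {C, D, B, A}.
Row 1, column 4: eliminating its row and column leaves {C, D, B}.
Row 1, column 5: eliminating its row and column leaves {C, B, A}.
Row 2, column 1: eliminating its row and column leaves {C, B, A}.
Row 2, column 2: eliminating its row and column leaves {C, E, B, A}.
Row 2, column 4: eliminating its row and column leaves {C, E, B}.
Row 2, column 5: eliminating its row and column leaves {C, E, B, A}.
Row 3, column 2: eliminating its row and column leaves {C}.
Row 4, column 1: eliminating its row and column leaves {D, B, A}.
Row 4, column 2: eliminating its row and column leaves {E, D, B, A}.
Row 4, column 4: eliminating its row and column leaves {E, D, B}.
Row 4, column 5: eliminating its row and column leaves {E, B, A}.
Row 5, column 1: eliminating its row and column leaves {C, D, B}.
Row 5, column 2: eliminating its row and column leaves {C, E, D, B}.
Row 5, column 4: eliminating its row and column leaves {C, E, D, B}.
Row 5, column 5: eliminating its row and column leaves {C, E, B}.
Enumerating the assignments across these blanks that avoid any row or column repeat gives 56 completions.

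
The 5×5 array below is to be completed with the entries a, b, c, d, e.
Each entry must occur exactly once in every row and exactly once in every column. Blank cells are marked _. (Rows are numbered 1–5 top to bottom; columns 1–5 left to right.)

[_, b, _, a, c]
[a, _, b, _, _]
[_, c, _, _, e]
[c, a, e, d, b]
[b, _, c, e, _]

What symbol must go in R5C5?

Row 1, column 3: row 1 has {a, b, c} and column 3 has {b, c, e}, leaving only d.
Row 1, column 1: row 1 has {a, b, c, d} and column 1 has {a, b, c}, leaving only e.
Row 2, column 4: row 2 has {a, b} and column 4 has {a, d, e}, leaving only c.
Row 2, column 5: row 2 has {a, b, c} and column 5 has {b, c, e}, leaving only d.
Row 5 already has {b, c, e} and column 5 already has {b, c, d, e}, so row 5, column 5 must be a.

a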